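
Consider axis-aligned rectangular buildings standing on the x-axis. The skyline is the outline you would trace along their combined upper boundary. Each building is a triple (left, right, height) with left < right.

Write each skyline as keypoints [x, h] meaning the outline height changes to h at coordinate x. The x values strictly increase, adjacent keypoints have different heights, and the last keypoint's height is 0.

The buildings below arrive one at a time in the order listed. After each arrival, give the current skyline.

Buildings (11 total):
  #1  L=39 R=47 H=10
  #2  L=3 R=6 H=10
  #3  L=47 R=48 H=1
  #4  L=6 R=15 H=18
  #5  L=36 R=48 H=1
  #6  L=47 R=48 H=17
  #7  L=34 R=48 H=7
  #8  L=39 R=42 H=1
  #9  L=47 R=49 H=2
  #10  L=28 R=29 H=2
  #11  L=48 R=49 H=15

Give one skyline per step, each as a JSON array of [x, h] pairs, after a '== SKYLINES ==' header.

== SKYLINES ==
[[39,10],[47,0]]
[[3,10],[6,0],[39,10],[47,0]]
[[3,10],[6,0],[39,10],[47,1],[48,0]]
[[3,10],[6,18],[15,0],[39,10],[47,1],[48,0]]
[[3,10],[6,18],[15,0],[36,1],[39,10],[47,1],[48,0]]
[[3,10],[6,18],[15,0],[36,1],[39,10],[47,17],[48,0]]
[[3,10],[6,18],[15,0],[34,7],[39,10],[47,17],[48,0]]
[[3,10],[6,18],[15,0],[34,7],[39,10],[47,17],[48,0]]
[[3,10],[6,18],[15,0],[34,7],[39,10],[47,17],[48,2],[49,0]]
[[3,10],[6,18],[15,0],[28,2],[29,0],[34,7],[39,10],[47,17],[48,2],[49,0]]
[[3,10],[6,18],[15,0],[28,2],[29,0],[34,7],[39,10],[47,17],[48,15],[49,0]]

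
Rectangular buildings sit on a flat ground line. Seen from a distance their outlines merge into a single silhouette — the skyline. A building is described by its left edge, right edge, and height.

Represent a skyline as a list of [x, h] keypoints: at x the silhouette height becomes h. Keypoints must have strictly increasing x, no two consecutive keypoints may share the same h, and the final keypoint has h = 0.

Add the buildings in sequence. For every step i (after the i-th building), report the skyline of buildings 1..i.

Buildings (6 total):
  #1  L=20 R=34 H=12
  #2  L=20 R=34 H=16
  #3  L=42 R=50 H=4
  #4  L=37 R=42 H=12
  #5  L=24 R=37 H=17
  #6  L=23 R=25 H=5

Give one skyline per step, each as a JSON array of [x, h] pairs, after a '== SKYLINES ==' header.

== SKYLINES ==
[[20,12],[34,0]]
[[20,16],[34,0]]
[[20,16],[34,0],[42,4],[50,0]]
[[20,16],[34,0],[37,12],[42,4],[50,0]]
[[20,16],[24,17],[37,12],[42,4],[50,0]]
[[20,16],[24,17],[37,12],[42,4],[50,0]]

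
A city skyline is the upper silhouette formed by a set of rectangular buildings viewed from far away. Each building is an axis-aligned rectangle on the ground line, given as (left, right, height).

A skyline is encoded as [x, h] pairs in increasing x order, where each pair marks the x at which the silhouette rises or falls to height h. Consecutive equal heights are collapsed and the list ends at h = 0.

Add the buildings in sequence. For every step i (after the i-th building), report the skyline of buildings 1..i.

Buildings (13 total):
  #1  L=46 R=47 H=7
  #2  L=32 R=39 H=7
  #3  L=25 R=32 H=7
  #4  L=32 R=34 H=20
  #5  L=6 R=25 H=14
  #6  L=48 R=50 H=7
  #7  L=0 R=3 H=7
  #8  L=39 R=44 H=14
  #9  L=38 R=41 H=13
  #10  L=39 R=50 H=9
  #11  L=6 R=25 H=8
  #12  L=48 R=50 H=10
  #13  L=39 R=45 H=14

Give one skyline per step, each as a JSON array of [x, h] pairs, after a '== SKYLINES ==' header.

== SKYLINES ==
[[46,7],[47,0]]
[[32,7],[39,0],[46,7],[47,0]]
[[25,7],[39,0],[46,7],[47,0]]
[[25,7],[32,20],[34,7],[39,0],[46,7],[47,0]]
[[6,14],[25,7],[32,20],[34,7],[39,0],[46,7],[47,0]]
[[6,14],[25,7],[32,20],[34,7],[39,0],[46,7],[47,0],[48,7],[50,0]]
[[0,7],[3,0],[6,14],[25,7],[32,20],[34,7],[39,0],[46,7],[47,0],[48,7],[50,0]]
[[0,7],[3,0],[6,14],[25,7],[32,20],[34,7],[39,14],[44,0],[46,7],[47,0],[48,7],[50,0]]
[[0,7],[3,0],[6,14],[25,7],[32,20],[34,7],[38,13],[39,14],[44,0],[46,7],[47,0],[48,7],[50,0]]
[[0,7],[3,0],[6,14],[25,7],[32,20],[34,7],[38,13],[39,14],[44,9],[50,0]]
[[0,7],[3,0],[6,14],[25,7],[32,20],[34,7],[38,13],[39,14],[44,9],[50,0]]
[[0,7],[3,0],[6,14],[25,7],[32,20],[34,7],[38,13],[39,14],[44,9],[48,10],[50,0]]
[[0,7],[3,0],[6,14],[25,7],[32,20],[34,7],[38,13],[39,14],[45,9],[48,10],[50,0]]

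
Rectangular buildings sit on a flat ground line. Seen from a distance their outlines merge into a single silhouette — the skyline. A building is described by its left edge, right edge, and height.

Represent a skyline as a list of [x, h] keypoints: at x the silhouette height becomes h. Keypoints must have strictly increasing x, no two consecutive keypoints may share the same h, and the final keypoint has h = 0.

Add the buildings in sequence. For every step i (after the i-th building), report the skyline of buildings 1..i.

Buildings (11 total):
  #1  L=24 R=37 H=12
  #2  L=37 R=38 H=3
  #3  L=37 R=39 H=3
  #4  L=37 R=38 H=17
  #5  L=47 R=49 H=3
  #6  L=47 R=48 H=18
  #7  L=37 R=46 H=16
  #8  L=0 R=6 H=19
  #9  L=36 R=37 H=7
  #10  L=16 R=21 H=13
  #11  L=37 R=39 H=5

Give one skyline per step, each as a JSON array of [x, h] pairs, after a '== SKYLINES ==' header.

== SKYLINES ==
[[24,12],[37,0]]
[[24,12],[37,3],[38,0]]
[[24,12],[37,3],[39,0]]
[[24,12],[37,17],[38,3],[39,0]]
[[24,12],[37,17],[38,3],[39,0],[47,3],[49,0]]
[[24,12],[37,17],[38,3],[39,0],[47,18],[48,3],[49,0]]
[[24,12],[37,17],[38,16],[46,0],[47,18],[48,3],[49,0]]
[[0,19],[6,0],[24,12],[37,17],[38,16],[46,0],[47,18],[48,3],[49,0]]
[[0,19],[6,0],[24,12],[37,17],[38,16],[46,0],[47,18],[48,3],[49,0]]
[[0,19],[6,0],[16,13],[21,0],[24,12],[37,17],[38,16],[46,0],[47,18],[48,3],[49,0]]
[[0,19],[6,0],[16,13],[21,0],[24,12],[37,17],[38,16],[46,0],[47,18],[48,3],[49,0]]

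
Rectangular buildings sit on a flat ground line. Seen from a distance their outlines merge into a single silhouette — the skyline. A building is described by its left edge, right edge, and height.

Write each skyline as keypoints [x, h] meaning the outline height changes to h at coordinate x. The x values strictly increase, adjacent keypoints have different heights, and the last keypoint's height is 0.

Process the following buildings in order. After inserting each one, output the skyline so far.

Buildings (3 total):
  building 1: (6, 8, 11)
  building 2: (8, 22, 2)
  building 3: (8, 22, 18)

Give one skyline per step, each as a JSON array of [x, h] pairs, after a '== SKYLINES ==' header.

== SKYLINES ==
[[6,11],[8,0]]
[[6,11],[8,2],[22,0]]
[[6,11],[8,18],[22,0]]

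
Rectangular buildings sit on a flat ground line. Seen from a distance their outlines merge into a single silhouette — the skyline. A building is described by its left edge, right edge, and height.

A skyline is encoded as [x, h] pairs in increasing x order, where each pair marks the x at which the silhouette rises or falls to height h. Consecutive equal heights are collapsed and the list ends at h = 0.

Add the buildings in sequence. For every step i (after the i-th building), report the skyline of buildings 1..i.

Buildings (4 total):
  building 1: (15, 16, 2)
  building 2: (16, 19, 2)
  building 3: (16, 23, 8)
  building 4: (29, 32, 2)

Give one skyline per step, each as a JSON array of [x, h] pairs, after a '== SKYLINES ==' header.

== SKYLINES ==
[[15,2],[16,0]]
[[15,2],[19,0]]
[[15,2],[16,8],[23,0]]
[[15,2],[16,8],[23,0],[29,2],[32,0]]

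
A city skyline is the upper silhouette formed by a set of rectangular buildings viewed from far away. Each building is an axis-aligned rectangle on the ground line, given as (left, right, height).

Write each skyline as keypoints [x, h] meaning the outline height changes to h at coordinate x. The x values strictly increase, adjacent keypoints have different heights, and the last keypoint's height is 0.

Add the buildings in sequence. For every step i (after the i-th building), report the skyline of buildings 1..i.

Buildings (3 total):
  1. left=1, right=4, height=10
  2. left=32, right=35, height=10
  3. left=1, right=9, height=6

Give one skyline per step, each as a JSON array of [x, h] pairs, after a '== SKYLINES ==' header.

== SKYLINES ==
[[1,10],[4,0]]
[[1,10],[4,0],[32,10],[35,0]]
[[1,10],[4,6],[9,0],[32,10],[35,0]]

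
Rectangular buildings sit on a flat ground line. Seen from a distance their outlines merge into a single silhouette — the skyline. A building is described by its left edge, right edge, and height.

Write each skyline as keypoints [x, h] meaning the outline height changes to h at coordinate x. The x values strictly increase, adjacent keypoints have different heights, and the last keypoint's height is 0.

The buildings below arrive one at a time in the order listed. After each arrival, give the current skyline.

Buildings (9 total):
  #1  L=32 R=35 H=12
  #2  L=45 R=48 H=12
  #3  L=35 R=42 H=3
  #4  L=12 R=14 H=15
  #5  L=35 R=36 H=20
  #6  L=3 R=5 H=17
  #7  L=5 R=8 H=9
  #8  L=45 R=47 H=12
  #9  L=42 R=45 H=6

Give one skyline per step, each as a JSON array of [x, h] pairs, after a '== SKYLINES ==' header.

== SKYLINES ==
[[32,12],[35,0]]
[[32,12],[35,0],[45,12],[48,0]]
[[32,12],[35,3],[42,0],[45,12],[48,0]]
[[12,15],[14,0],[32,12],[35,3],[42,0],[45,12],[48,0]]
[[12,15],[14,0],[32,12],[35,20],[36,3],[42,0],[45,12],[48,0]]
[[3,17],[5,0],[12,15],[14,0],[32,12],[35,20],[36,3],[42,0],[45,12],[48,0]]
[[3,17],[5,9],[8,0],[12,15],[14,0],[32,12],[35,20],[36,3],[42,0],[45,12],[48,0]]
[[3,17],[5,9],[8,0],[12,15],[14,0],[32,12],[35,20],[36,3],[42,0],[45,12],[48,0]]
[[3,17],[5,9],[8,0],[12,15],[14,0],[32,12],[35,20],[36,3],[42,6],[45,12],[48,0]]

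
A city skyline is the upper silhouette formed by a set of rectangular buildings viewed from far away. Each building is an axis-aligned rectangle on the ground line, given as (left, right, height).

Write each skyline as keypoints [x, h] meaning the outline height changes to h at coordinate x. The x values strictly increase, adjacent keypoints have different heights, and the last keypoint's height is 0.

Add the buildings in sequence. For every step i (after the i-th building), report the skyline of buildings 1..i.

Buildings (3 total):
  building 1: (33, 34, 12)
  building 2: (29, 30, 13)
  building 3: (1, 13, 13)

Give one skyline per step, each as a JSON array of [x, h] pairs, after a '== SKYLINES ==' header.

== SKYLINES ==
[[33,12],[34,0]]
[[29,13],[30,0],[33,12],[34,0]]
[[1,13],[13,0],[29,13],[30,0],[33,12],[34,0]]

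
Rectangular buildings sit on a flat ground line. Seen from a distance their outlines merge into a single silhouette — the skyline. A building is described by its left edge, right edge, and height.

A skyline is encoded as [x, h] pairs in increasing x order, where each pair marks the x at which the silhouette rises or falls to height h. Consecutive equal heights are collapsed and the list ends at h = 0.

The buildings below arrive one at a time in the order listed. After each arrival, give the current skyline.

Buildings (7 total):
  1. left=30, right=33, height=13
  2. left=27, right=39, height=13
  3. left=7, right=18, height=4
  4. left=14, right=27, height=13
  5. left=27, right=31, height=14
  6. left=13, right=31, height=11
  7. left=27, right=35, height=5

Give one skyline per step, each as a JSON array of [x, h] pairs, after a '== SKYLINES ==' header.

== SKYLINES ==
[[30,13],[33,0]]
[[27,13],[39,0]]
[[7,4],[18,0],[27,13],[39,0]]
[[7,4],[14,13],[39,0]]
[[7,4],[14,13],[27,14],[31,13],[39,0]]
[[7,4],[13,11],[14,13],[27,14],[31,13],[39,0]]
[[7,4],[13,11],[14,13],[27,14],[31,13],[39,0]]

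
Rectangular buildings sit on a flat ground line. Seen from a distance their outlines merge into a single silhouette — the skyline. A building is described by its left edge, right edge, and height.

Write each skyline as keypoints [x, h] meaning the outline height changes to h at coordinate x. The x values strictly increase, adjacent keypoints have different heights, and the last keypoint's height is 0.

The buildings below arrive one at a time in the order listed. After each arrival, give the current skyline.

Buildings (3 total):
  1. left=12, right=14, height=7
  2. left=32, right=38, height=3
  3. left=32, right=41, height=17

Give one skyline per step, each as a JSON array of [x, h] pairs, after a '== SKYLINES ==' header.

== SKYLINES ==
[[12,7],[14,0]]
[[12,7],[14,0],[32,3],[38,0]]
[[12,7],[14,0],[32,17],[41,0]]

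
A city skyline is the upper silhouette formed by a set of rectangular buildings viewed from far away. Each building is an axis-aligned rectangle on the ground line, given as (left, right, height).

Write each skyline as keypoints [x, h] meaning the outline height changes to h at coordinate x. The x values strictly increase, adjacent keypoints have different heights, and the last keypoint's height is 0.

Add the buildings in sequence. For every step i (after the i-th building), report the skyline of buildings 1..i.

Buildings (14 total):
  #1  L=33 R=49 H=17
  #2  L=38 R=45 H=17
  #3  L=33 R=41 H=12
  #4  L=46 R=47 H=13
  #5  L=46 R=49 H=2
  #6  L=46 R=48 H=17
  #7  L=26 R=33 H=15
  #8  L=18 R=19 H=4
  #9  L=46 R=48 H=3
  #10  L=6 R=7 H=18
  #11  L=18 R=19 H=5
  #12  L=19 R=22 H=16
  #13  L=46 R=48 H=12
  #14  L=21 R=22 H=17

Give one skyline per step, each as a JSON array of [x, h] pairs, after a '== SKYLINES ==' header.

== SKYLINES ==
[[33,17],[49,0]]
[[33,17],[49,0]]
[[33,17],[49,0]]
[[33,17],[49,0]]
[[33,17],[49,0]]
[[33,17],[49,0]]
[[26,15],[33,17],[49,0]]
[[18,4],[19,0],[26,15],[33,17],[49,0]]
[[18,4],[19,0],[26,15],[33,17],[49,0]]
[[6,18],[7,0],[18,4],[19,0],[26,15],[33,17],[49,0]]
[[6,18],[7,0],[18,5],[19,0],[26,15],[33,17],[49,0]]
[[6,18],[7,0],[18,5],[19,16],[22,0],[26,15],[33,17],[49,0]]
[[6,18],[7,0],[18,5],[19,16],[22,0],[26,15],[33,17],[49,0]]
[[6,18],[7,0],[18,5],[19,16],[21,17],[22,0],[26,15],[33,17],[49,0]]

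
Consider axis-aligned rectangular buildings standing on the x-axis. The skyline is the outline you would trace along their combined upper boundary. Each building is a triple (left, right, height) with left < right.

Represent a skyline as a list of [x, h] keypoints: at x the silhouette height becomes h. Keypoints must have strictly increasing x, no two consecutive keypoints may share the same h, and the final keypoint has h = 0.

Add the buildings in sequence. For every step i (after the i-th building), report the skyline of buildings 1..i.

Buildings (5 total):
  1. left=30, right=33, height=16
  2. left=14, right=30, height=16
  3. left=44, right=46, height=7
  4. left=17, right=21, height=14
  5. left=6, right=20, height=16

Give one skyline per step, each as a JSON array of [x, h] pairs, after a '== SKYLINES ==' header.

== SKYLINES ==
[[30,16],[33,0]]
[[14,16],[33,0]]
[[14,16],[33,0],[44,7],[46,0]]
[[14,16],[33,0],[44,7],[46,0]]
[[6,16],[33,0],[44,7],[46,0]]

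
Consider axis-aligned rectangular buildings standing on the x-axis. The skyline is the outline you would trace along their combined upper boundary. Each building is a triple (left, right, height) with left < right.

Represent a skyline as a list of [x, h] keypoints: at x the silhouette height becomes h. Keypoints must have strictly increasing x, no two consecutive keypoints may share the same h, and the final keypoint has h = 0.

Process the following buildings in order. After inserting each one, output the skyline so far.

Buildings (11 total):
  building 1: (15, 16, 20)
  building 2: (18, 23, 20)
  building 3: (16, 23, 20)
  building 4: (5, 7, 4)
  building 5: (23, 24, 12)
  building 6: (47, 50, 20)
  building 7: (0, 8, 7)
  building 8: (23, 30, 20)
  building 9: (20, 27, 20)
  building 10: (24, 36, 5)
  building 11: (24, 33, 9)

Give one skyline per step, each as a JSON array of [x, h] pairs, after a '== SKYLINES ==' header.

== SKYLINES ==
[[15,20],[16,0]]
[[15,20],[16,0],[18,20],[23,0]]
[[15,20],[23,0]]
[[5,4],[7,0],[15,20],[23,0]]
[[5,4],[7,0],[15,20],[23,12],[24,0]]
[[5,4],[7,0],[15,20],[23,12],[24,0],[47,20],[50,0]]
[[0,7],[8,0],[15,20],[23,12],[24,0],[47,20],[50,0]]
[[0,7],[8,0],[15,20],[30,0],[47,20],[50,0]]
[[0,7],[8,0],[15,20],[30,0],[47,20],[50,0]]
[[0,7],[8,0],[15,20],[30,5],[36,0],[47,20],[50,0]]
[[0,7],[8,0],[15,20],[30,9],[33,5],[36,0],[47,20],[50,0]]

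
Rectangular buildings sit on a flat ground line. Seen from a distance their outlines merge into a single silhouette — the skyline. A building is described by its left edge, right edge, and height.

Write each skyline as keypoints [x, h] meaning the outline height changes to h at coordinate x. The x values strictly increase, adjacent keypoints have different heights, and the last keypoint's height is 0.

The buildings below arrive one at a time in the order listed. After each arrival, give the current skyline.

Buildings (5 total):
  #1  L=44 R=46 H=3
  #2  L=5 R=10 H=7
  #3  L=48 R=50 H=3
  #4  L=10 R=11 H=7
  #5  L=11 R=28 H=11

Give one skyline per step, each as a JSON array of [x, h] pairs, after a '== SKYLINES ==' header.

== SKYLINES ==
[[44,3],[46,0]]
[[5,7],[10,0],[44,3],[46,0]]
[[5,7],[10,0],[44,3],[46,0],[48,3],[50,0]]
[[5,7],[11,0],[44,3],[46,0],[48,3],[50,0]]
[[5,7],[11,11],[28,0],[44,3],[46,0],[48,3],[50,0]]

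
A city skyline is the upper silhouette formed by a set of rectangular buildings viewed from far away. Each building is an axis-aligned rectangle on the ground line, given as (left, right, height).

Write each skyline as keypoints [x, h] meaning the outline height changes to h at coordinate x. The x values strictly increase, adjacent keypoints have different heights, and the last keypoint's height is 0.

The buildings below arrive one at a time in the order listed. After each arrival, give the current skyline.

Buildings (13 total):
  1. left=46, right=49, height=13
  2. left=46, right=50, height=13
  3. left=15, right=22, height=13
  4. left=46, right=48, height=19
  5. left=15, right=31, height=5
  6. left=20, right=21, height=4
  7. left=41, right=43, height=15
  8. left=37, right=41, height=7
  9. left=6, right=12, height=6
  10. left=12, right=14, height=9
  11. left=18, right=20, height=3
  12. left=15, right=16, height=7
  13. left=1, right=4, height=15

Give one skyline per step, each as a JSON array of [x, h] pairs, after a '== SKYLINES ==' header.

== SKYLINES ==
[[46,13],[49,0]]
[[46,13],[50,0]]
[[15,13],[22,0],[46,13],[50,0]]
[[15,13],[22,0],[46,19],[48,13],[50,0]]
[[15,13],[22,5],[31,0],[46,19],[48,13],[50,0]]
[[15,13],[22,5],[31,0],[46,19],[48,13],[50,0]]
[[15,13],[22,5],[31,0],[41,15],[43,0],[46,19],[48,13],[50,0]]
[[15,13],[22,5],[31,0],[37,7],[41,15],[43,0],[46,19],[48,13],[50,0]]
[[6,6],[12,0],[15,13],[22,5],[31,0],[37,7],[41,15],[43,0],[46,19],[48,13],[50,0]]
[[6,6],[12,9],[14,0],[15,13],[22,5],[31,0],[37,7],[41,15],[43,0],[46,19],[48,13],[50,0]]
[[6,6],[12,9],[14,0],[15,13],[22,5],[31,0],[37,7],[41,15],[43,0],[46,19],[48,13],[50,0]]
[[6,6],[12,9],[14,0],[15,13],[22,5],[31,0],[37,7],[41,15],[43,0],[46,19],[48,13],[50,0]]
[[1,15],[4,0],[6,6],[12,9],[14,0],[15,13],[22,5],[31,0],[37,7],[41,15],[43,0],[46,19],[48,13],[50,0]]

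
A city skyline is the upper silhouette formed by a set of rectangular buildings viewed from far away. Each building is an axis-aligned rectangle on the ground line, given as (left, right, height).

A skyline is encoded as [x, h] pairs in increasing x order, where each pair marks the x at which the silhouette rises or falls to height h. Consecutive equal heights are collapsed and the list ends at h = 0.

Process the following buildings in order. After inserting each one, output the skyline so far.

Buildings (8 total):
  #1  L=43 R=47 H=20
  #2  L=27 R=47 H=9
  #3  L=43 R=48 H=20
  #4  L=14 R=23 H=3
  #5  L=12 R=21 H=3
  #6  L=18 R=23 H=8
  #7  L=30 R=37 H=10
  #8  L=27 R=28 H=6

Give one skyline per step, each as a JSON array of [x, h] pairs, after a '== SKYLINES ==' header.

== SKYLINES ==
[[43,20],[47,0]]
[[27,9],[43,20],[47,0]]
[[27,9],[43,20],[48,0]]
[[14,3],[23,0],[27,9],[43,20],[48,0]]
[[12,3],[23,0],[27,9],[43,20],[48,0]]
[[12,3],[18,8],[23,0],[27,9],[43,20],[48,0]]
[[12,3],[18,8],[23,0],[27,9],[30,10],[37,9],[43,20],[48,0]]
[[12,3],[18,8],[23,0],[27,9],[30,10],[37,9],[43,20],[48,0]]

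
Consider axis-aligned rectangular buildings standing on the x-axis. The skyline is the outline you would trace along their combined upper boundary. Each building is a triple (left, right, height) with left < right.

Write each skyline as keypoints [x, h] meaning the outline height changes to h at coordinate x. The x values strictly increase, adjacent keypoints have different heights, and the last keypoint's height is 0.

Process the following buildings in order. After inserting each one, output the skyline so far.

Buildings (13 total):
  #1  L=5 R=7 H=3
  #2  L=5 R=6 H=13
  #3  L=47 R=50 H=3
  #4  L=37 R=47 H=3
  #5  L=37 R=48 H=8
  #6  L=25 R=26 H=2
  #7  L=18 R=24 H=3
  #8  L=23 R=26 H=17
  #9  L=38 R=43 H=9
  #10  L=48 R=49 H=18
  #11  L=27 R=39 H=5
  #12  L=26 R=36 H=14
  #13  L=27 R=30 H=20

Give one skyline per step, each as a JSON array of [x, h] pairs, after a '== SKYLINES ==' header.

== SKYLINES ==
[[5,3],[7,0]]
[[5,13],[6,3],[7,0]]
[[5,13],[6,3],[7,0],[47,3],[50,0]]
[[5,13],[6,3],[7,0],[37,3],[50,0]]
[[5,13],[6,3],[7,0],[37,8],[48,3],[50,0]]
[[5,13],[6,3],[7,0],[25,2],[26,0],[37,8],[48,3],[50,0]]
[[5,13],[6,3],[7,0],[18,3],[24,0],[25,2],[26,0],[37,8],[48,3],[50,0]]
[[5,13],[6,3],[7,0],[18,3],[23,17],[26,0],[37,8],[48,3],[50,0]]
[[5,13],[6,3],[7,0],[18,3],[23,17],[26,0],[37,8],[38,9],[43,8],[48,3],[50,0]]
[[5,13],[6,3],[7,0],[18,3],[23,17],[26,0],[37,8],[38,9],[43,8],[48,18],[49,3],[50,0]]
[[5,13],[6,3],[7,0],[18,3],[23,17],[26,0],[27,5],[37,8],[38,9],[43,8],[48,18],[49,3],[50,0]]
[[5,13],[6,3],[7,0],[18,3],[23,17],[26,14],[36,5],[37,8],[38,9],[43,8],[48,18],[49,3],[50,0]]
[[5,13],[6,3],[7,0],[18,3],[23,17],[26,14],[27,20],[30,14],[36,5],[37,8],[38,9],[43,8],[48,18],[49,3],[50,0]]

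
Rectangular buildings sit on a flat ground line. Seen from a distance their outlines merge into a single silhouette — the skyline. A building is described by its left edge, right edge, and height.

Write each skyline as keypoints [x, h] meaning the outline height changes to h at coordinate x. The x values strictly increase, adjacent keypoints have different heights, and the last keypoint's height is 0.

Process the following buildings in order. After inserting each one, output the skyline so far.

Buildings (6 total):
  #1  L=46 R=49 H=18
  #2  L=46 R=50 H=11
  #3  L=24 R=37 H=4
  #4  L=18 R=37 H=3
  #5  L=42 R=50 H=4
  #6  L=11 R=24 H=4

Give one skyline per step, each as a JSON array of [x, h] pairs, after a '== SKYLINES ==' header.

== SKYLINES ==
[[46,18],[49,0]]
[[46,18],[49,11],[50,0]]
[[24,4],[37,0],[46,18],[49,11],[50,0]]
[[18,3],[24,4],[37,0],[46,18],[49,11],[50,0]]
[[18,3],[24,4],[37,0],[42,4],[46,18],[49,11],[50,0]]
[[11,4],[37,0],[42,4],[46,18],[49,11],[50,0]]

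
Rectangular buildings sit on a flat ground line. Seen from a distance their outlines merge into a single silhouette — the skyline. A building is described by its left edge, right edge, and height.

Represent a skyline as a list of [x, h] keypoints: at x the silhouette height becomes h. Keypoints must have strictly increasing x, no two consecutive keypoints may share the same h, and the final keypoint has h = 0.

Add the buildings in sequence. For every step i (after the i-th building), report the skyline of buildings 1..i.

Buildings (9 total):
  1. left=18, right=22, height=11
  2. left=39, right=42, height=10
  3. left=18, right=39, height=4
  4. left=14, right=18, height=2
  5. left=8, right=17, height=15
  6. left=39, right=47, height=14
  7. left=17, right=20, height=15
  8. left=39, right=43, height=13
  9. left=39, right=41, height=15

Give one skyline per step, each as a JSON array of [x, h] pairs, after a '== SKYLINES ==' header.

== SKYLINES ==
[[18,11],[22,0]]
[[18,11],[22,0],[39,10],[42,0]]
[[18,11],[22,4],[39,10],[42,0]]
[[14,2],[18,11],[22,4],[39,10],[42,0]]
[[8,15],[17,2],[18,11],[22,4],[39,10],[42,0]]
[[8,15],[17,2],[18,11],[22,4],[39,14],[47,0]]
[[8,15],[20,11],[22,4],[39,14],[47,0]]
[[8,15],[20,11],[22,4],[39,14],[47,0]]
[[8,15],[20,11],[22,4],[39,15],[41,14],[47,0]]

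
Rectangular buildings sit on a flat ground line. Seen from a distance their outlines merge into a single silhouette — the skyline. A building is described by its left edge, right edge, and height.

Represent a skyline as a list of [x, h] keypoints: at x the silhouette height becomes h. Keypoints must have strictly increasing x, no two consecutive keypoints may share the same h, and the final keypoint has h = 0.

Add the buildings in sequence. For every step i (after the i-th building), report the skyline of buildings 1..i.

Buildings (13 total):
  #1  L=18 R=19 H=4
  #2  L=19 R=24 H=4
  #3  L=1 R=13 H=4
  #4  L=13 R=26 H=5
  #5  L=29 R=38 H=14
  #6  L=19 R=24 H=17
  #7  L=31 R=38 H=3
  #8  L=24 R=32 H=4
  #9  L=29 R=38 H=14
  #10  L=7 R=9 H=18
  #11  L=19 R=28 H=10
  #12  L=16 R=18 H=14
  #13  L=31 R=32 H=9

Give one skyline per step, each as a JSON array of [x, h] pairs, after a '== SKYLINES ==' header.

== SKYLINES ==
[[18,4],[19,0]]
[[18,4],[24,0]]
[[1,4],[13,0],[18,4],[24,0]]
[[1,4],[13,5],[26,0]]
[[1,4],[13,5],[26,0],[29,14],[38,0]]
[[1,4],[13,5],[19,17],[24,5],[26,0],[29,14],[38,0]]
[[1,4],[13,5],[19,17],[24,5],[26,0],[29,14],[38,0]]
[[1,4],[13,5],[19,17],[24,5],[26,4],[29,14],[38,0]]
[[1,4],[13,5],[19,17],[24,5],[26,4],[29,14],[38,0]]
[[1,4],[7,18],[9,4],[13,5],[19,17],[24,5],[26,4],[29,14],[38,0]]
[[1,4],[7,18],[9,4],[13,5],[19,17],[24,10],[28,4],[29,14],[38,0]]
[[1,4],[7,18],[9,4],[13,5],[16,14],[18,5],[19,17],[24,10],[28,4],[29,14],[38,0]]
[[1,4],[7,18],[9,4],[13,5],[16,14],[18,5],[19,17],[24,10],[28,4],[29,14],[38,0]]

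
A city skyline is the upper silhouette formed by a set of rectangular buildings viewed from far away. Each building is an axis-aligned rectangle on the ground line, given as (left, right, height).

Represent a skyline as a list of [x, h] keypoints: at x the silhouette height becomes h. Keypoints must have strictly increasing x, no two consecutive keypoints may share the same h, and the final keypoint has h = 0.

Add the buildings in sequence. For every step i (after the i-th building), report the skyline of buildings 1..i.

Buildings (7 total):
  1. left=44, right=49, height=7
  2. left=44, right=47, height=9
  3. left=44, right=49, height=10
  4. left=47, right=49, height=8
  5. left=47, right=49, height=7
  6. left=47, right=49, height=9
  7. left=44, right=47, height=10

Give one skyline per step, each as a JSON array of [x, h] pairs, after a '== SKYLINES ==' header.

== SKYLINES ==
[[44,7],[49,0]]
[[44,9],[47,7],[49,0]]
[[44,10],[49,0]]
[[44,10],[49,0]]
[[44,10],[49,0]]
[[44,10],[49,0]]
[[44,10],[49,0]]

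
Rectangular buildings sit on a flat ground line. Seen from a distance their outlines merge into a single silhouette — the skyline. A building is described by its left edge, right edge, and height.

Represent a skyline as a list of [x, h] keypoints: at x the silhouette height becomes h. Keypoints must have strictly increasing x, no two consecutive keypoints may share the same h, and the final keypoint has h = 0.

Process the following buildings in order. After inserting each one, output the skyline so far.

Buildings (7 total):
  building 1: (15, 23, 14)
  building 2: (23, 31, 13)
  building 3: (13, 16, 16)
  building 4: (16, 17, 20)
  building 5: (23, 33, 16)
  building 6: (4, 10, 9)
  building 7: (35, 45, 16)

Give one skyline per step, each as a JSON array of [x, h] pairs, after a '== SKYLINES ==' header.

== SKYLINES ==
[[15,14],[23,0]]
[[15,14],[23,13],[31,0]]
[[13,16],[16,14],[23,13],[31,0]]
[[13,16],[16,20],[17,14],[23,13],[31,0]]
[[13,16],[16,20],[17,14],[23,16],[33,0]]
[[4,9],[10,0],[13,16],[16,20],[17,14],[23,16],[33,0]]
[[4,9],[10,0],[13,16],[16,20],[17,14],[23,16],[33,0],[35,16],[45,0]]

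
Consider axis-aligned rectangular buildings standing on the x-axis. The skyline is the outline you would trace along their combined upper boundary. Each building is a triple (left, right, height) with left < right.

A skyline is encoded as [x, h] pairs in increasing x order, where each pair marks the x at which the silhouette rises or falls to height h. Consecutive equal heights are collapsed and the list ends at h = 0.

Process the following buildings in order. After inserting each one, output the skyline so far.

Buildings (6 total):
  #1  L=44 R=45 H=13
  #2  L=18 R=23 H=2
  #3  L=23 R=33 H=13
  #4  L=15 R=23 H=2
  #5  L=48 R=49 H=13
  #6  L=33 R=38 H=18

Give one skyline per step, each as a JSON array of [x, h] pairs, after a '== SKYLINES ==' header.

== SKYLINES ==
[[44,13],[45,0]]
[[18,2],[23,0],[44,13],[45,0]]
[[18,2],[23,13],[33,0],[44,13],[45,0]]
[[15,2],[23,13],[33,0],[44,13],[45,0]]
[[15,2],[23,13],[33,0],[44,13],[45,0],[48,13],[49,0]]
[[15,2],[23,13],[33,18],[38,0],[44,13],[45,0],[48,13],[49,0]]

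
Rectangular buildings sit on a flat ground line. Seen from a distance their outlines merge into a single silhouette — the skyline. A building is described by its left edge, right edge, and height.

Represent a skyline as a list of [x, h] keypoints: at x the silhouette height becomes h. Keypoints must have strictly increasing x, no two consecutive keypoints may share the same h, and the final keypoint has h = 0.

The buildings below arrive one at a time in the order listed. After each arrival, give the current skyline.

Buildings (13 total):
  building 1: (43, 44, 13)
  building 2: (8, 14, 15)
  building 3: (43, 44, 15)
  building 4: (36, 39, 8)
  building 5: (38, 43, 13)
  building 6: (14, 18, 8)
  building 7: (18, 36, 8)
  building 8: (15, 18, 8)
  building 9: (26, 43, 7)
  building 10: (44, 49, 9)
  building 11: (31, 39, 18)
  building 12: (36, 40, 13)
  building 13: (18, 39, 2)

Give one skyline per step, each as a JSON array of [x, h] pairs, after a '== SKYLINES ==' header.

== SKYLINES ==
[[43,13],[44,0]]
[[8,15],[14,0],[43,13],[44,0]]
[[8,15],[14,0],[43,15],[44,0]]
[[8,15],[14,0],[36,8],[39,0],[43,15],[44,0]]
[[8,15],[14,0],[36,8],[38,13],[43,15],[44,0]]
[[8,15],[14,8],[18,0],[36,8],[38,13],[43,15],[44,0]]
[[8,15],[14,8],[38,13],[43,15],[44,0]]
[[8,15],[14,8],[38,13],[43,15],[44,0]]
[[8,15],[14,8],[38,13],[43,15],[44,0]]
[[8,15],[14,8],[38,13],[43,15],[44,9],[49,0]]
[[8,15],[14,8],[31,18],[39,13],[43,15],[44,9],[49,0]]
[[8,15],[14,8],[31,18],[39,13],[43,15],[44,9],[49,0]]
[[8,15],[14,8],[31,18],[39,13],[43,15],[44,9],[49,0]]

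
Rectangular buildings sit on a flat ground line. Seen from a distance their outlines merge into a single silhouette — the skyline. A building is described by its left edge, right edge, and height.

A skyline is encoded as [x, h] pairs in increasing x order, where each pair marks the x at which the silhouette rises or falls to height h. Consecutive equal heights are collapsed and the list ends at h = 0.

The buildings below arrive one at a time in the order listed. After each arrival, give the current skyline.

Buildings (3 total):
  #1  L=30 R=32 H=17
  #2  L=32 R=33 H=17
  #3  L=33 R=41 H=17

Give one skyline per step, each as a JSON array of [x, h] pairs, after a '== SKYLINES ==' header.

== SKYLINES ==
[[30,17],[32,0]]
[[30,17],[33,0]]
[[30,17],[41,0]]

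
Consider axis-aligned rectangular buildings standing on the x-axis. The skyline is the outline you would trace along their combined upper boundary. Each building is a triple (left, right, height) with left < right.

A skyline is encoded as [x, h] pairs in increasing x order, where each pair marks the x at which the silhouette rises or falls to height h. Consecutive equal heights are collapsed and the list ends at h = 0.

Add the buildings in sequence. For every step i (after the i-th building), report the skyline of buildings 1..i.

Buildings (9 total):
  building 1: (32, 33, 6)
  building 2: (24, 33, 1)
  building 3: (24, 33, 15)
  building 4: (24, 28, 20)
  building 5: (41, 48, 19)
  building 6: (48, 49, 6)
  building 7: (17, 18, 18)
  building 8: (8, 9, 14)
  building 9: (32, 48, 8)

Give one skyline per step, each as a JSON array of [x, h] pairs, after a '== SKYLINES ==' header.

== SKYLINES ==
[[32,6],[33,0]]
[[24,1],[32,6],[33,0]]
[[24,15],[33,0]]
[[24,20],[28,15],[33,0]]
[[24,20],[28,15],[33,0],[41,19],[48,0]]
[[24,20],[28,15],[33,0],[41,19],[48,6],[49,0]]
[[17,18],[18,0],[24,20],[28,15],[33,0],[41,19],[48,6],[49,0]]
[[8,14],[9,0],[17,18],[18,0],[24,20],[28,15],[33,0],[41,19],[48,6],[49,0]]
[[8,14],[9,0],[17,18],[18,0],[24,20],[28,15],[33,8],[41,19],[48,6],[49,0]]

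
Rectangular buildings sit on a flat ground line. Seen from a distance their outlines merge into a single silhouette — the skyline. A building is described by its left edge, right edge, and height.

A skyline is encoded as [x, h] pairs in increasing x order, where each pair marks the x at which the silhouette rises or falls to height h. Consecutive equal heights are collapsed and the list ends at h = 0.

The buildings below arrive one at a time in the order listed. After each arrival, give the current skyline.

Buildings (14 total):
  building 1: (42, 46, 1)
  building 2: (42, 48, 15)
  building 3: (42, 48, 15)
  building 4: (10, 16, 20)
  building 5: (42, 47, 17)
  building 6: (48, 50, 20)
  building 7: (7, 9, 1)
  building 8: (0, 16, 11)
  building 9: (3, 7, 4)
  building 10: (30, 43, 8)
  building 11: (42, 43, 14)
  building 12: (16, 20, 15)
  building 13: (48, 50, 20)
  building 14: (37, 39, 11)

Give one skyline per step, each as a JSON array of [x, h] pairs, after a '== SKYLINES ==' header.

== SKYLINES ==
[[42,1],[46,0]]
[[42,15],[48,0]]
[[42,15],[48,0]]
[[10,20],[16,0],[42,15],[48,0]]
[[10,20],[16,0],[42,17],[47,15],[48,0]]
[[10,20],[16,0],[42,17],[47,15],[48,20],[50,0]]
[[7,1],[9,0],[10,20],[16,0],[42,17],[47,15],[48,20],[50,0]]
[[0,11],[10,20],[16,0],[42,17],[47,15],[48,20],[50,0]]
[[0,11],[10,20],[16,0],[42,17],[47,15],[48,20],[50,0]]
[[0,11],[10,20],[16,0],[30,8],[42,17],[47,15],[48,20],[50,0]]
[[0,11],[10,20],[16,0],[30,8],[42,17],[47,15],[48,20],[50,0]]
[[0,11],[10,20],[16,15],[20,0],[30,8],[42,17],[47,15],[48,20],[50,0]]
[[0,11],[10,20],[16,15],[20,0],[30,8],[42,17],[47,15],[48,20],[50,0]]
[[0,11],[10,20],[16,15],[20,0],[30,8],[37,11],[39,8],[42,17],[47,15],[48,20],[50,0]]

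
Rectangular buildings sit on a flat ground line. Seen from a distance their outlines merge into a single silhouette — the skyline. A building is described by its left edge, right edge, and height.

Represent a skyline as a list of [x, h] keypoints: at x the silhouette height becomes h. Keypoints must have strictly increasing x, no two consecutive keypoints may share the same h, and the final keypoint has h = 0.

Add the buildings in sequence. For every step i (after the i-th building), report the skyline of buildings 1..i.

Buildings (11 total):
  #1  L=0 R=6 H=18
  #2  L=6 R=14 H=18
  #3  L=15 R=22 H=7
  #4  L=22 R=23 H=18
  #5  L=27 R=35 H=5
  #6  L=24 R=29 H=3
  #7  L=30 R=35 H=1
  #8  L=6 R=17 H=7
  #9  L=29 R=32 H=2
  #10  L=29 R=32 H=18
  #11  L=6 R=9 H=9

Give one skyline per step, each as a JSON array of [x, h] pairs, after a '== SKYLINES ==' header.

== SKYLINES ==
[[0,18],[6,0]]
[[0,18],[14,0]]
[[0,18],[14,0],[15,7],[22,0]]
[[0,18],[14,0],[15,7],[22,18],[23,0]]
[[0,18],[14,0],[15,7],[22,18],[23,0],[27,5],[35,0]]
[[0,18],[14,0],[15,7],[22,18],[23,0],[24,3],[27,5],[35,0]]
[[0,18],[14,0],[15,7],[22,18],[23,0],[24,3],[27,5],[35,0]]
[[0,18],[14,7],[22,18],[23,0],[24,3],[27,5],[35,0]]
[[0,18],[14,7],[22,18],[23,0],[24,3],[27,5],[35,0]]
[[0,18],[14,7],[22,18],[23,0],[24,3],[27,5],[29,18],[32,5],[35,0]]
[[0,18],[14,7],[22,18],[23,0],[24,3],[27,5],[29,18],[32,5],[35,0]]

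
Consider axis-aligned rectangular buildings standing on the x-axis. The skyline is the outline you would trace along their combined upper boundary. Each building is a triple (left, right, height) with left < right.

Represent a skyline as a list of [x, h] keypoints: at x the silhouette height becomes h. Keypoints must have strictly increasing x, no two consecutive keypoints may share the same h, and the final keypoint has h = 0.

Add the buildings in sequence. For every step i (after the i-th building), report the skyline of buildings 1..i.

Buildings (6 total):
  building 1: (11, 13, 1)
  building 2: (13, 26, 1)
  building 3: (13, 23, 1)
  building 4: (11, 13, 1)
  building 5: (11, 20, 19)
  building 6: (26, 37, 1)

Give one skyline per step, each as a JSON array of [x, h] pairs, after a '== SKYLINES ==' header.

== SKYLINES ==
[[11,1],[13,0]]
[[11,1],[26,0]]
[[11,1],[26,0]]
[[11,1],[26,0]]
[[11,19],[20,1],[26,0]]
[[11,19],[20,1],[37,0]]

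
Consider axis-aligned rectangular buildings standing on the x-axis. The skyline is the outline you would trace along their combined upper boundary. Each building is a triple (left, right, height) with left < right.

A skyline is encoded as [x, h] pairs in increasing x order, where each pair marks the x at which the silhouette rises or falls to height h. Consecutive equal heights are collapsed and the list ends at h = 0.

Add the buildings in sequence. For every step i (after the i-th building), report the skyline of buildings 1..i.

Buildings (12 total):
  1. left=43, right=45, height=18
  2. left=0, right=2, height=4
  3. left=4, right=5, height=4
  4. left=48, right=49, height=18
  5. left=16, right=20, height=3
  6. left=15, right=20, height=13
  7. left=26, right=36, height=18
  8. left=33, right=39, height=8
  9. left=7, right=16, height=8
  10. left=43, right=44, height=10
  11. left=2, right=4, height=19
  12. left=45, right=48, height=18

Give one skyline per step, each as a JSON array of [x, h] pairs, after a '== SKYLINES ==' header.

== SKYLINES ==
[[43,18],[45,0]]
[[0,4],[2,0],[43,18],[45,0]]
[[0,4],[2,0],[4,4],[5,0],[43,18],[45,0]]
[[0,4],[2,0],[4,4],[5,0],[43,18],[45,0],[48,18],[49,0]]
[[0,4],[2,0],[4,4],[5,0],[16,3],[20,0],[43,18],[45,0],[48,18],[49,0]]
[[0,4],[2,0],[4,4],[5,0],[15,13],[20,0],[43,18],[45,0],[48,18],[49,0]]
[[0,4],[2,0],[4,4],[5,0],[15,13],[20,0],[26,18],[36,0],[43,18],[45,0],[48,18],[49,0]]
[[0,4],[2,0],[4,4],[5,0],[15,13],[20,0],[26,18],[36,8],[39,0],[43,18],[45,0],[48,18],[49,0]]
[[0,4],[2,0],[4,4],[5,0],[7,8],[15,13],[20,0],[26,18],[36,8],[39,0],[43,18],[45,0],[48,18],[49,0]]
[[0,4],[2,0],[4,4],[5,0],[7,8],[15,13],[20,0],[26,18],[36,8],[39,0],[43,18],[45,0],[48,18],[49,0]]
[[0,4],[2,19],[4,4],[5,0],[7,8],[15,13],[20,0],[26,18],[36,8],[39,0],[43,18],[45,0],[48,18],[49,0]]
[[0,4],[2,19],[4,4],[5,0],[7,8],[15,13],[20,0],[26,18],[36,8],[39,0],[43,18],[49,0]]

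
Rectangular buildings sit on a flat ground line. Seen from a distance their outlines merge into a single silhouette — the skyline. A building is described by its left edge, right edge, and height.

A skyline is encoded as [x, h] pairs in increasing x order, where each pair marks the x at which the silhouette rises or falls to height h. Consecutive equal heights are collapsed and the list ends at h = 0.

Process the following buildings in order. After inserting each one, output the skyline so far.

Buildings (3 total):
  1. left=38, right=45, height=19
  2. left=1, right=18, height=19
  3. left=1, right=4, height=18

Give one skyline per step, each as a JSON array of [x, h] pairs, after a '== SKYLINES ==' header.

== SKYLINES ==
[[38,19],[45,0]]
[[1,19],[18,0],[38,19],[45,0]]
[[1,19],[18,0],[38,19],[45,0]]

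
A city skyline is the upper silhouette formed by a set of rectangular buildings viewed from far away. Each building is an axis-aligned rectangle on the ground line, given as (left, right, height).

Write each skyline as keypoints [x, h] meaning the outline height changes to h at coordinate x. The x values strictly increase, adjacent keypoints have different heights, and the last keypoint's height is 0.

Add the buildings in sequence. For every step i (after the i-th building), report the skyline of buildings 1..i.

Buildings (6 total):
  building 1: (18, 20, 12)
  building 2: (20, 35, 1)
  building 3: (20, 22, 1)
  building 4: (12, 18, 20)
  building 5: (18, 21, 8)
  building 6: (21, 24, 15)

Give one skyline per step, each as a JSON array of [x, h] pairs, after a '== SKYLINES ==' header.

== SKYLINES ==
[[18,12],[20,0]]
[[18,12],[20,1],[35,0]]
[[18,12],[20,1],[35,0]]
[[12,20],[18,12],[20,1],[35,0]]
[[12,20],[18,12],[20,8],[21,1],[35,0]]
[[12,20],[18,12],[20,8],[21,15],[24,1],[35,0]]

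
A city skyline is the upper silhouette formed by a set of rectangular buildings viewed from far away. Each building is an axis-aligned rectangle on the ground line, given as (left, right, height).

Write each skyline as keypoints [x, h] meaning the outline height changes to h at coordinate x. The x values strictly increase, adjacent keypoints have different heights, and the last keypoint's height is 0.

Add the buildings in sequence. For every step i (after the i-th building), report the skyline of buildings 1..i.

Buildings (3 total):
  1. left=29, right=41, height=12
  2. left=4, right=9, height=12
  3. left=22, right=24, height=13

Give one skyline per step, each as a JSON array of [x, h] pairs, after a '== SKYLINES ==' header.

== SKYLINES ==
[[29,12],[41,0]]
[[4,12],[9,0],[29,12],[41,0]]
[[4,12],[9,0],[22,13],[24,0],[29,12],[41,0]]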